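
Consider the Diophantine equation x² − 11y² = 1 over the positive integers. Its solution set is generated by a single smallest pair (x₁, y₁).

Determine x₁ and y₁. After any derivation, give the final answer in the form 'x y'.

√11 = [3; 3,6, …], period ℓ=2 (even) → k=1
k=0  a_k=3  p_k/q_k = 3/1
k=1  a_k=3  p_k/q_k = 10/3
(x₁, y₁) = (10, 3);  10² − 11·3² = 1 ✓

10 3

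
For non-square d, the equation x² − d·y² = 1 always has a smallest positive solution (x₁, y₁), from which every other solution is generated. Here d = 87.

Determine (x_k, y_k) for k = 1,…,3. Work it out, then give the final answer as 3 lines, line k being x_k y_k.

28 3
1567 168
87724 9405

d=87: √d = [9; 3,18] (ℓ=2, even), read p_1/q_1
i=0: a=9 ⇒ p=9, q=1
i=1: a=3 ⇒ p=28, q=3
(x₁, y₁) = (28, 3);  28² − 87·3² = 1 ✓
(28+3√87)^2 = 1567 + 168√87
(28+3√87)^3 = 87724 + 9405√87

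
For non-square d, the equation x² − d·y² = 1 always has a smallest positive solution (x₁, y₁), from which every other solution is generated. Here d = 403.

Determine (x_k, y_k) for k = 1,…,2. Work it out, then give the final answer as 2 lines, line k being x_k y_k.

669878 33369
897473069767 44706317964

√403 = [20; 13,2,1,3,1,3,1,2,13,40, …], period ℓ=10 (even) → k=9
a_0=20:  p_0=20·1+0=20,  q_0=20·0+1=1
a_1=13:  p_1=13·20+1=261,  q_1=13·1+0=13
a_2=2:  p_2=2·261+20=542,  q_2=2·13+1=27
a_3=1:  p_3=1·542+261=803,  q_3=1·27+13=40
a_4=3:  p_4=3·803+542=2951,  q_4=3·40+27=147
a_5=1:  p_5=1·2951+803=3754,  q_5=1·147+40=187
a_6=3:  p_6=3·3754+2951=14213,  q_6=3·187+147=708
a_7=1:  p_7=1·14213+3754=17967,  q_7=1·708+187=895
a_8=2:  p_8=2·17967+14213=50147,  q_8=2·895+708=2498
a_9=13:  p_9=13·50147+17967=669878,  q_9=13·2498+895=33369
→ (669878, 33369).  Check: 669878²=448736534884, 403·33369²=448736534883, difference 1.
k=2:  x_2 = 669878·669878+403·33369·33369 = 897473069767,  y_2 = 669878·33369+33369·669878 = 44706317964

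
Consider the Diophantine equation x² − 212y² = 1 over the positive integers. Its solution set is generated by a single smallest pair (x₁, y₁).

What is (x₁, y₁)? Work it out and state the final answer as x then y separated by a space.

√212 = [14; 1,1,3,1,1,…,1,1,28, …], period ℓ=14 (even) → k=13
a_0=14:  p_0=14·1+0=14,  q_0=14·0+1=1
…
a_7=6:  p_7=6·364+233=2417,  q_7=6·25+16=166
…
a_12=1:  p_12=1·29135+7979=37114,  q_12=1·2001+548=2549
a_13=1:  p_13=1·37114+29135=66249,  q_13=1·2549+2001=4550
→ (66249, 4550).  Check: 66249²=4388930001, 212·4550²=4388930000, difference 1.

66249 4550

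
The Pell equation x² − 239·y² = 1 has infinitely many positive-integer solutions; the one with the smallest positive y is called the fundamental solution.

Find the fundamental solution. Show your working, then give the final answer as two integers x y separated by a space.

6195120 400729

√239 → a₀=15, period (2,5,1,2,4,15,4,2,1,5,2,30); ℓ=12 even so k=11
step 0: (15, 1)  from 15·(1,0) + (0,1)
step 1: (31, 2)  from 2·(15,1) + (1,0)
step 2: (170, 11)  from 5·(31,2) + (15,1)
step 3: (201, 13)  from 1·(170,11) + (31,2)
step 4: (572, 37)  from 2·(201,13) + (170,11)
step 5: (2489, 161)  from 4·(572,37) + (201,13)
step 6: (37907, 2452)  from 15·(2489,161) + (572,37)
step 7: (154117, 9969)  from 4·(37907,2452) + (2489,161)
step 8: (346141, 22390)  from 2·(154117,9969) + (37907,2452)
step 9: (500258, 32359)  from 1·(346141,22390) + (154117,9969)
step 10: (2847431, 184185)  from 5·(500258,32359) + (346141,22390)
step 11: (6195120, 400729)  from 2·(2847431,184185) + (500258,32359)
(x₁, y₁) = (6195120, 400729);  6195120² − 239·400729² = 1 ✓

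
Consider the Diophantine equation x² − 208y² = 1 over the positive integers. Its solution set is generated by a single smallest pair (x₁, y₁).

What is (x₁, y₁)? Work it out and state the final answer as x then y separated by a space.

649 45

√208 → a₀=14, period (2,2,1,2,2,28); ℓ=6 even so k=5
i=0: a=14 ⇒ p=14, q=1
…
i=4: a=2 ⇒ p=274, q=19
i=5: a=2 ⇒ p=649, q=45
(x₁, y₁) = (649, 45);  649² − 208·45² = 1 ✓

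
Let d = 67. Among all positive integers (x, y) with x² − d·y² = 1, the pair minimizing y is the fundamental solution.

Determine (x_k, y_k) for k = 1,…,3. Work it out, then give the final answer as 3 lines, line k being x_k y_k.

d=67: √d = [8; 5,2,1,1,7,1,1,2,5,16] (ℓ=10, even), read p_9/q_9
a_0=8:  p_0=8·1+0=8,  q_0=8·0+1=1
…
a_2=2:  p_2=2·41+8=90,  q_2=2·5+1=11
a_3=1:  p_3=1·90+41=131,  q_3=1·11+5=16
…
a_5=7:  p_5=7·221+131=1678,  q_5=7·27+16=205
…
a_7=1:  p_7=1·1899+1678=3577,  q_7=1·232+205=437
a_8=2:  p_8=2·3577+1899=9053,  q_8=2·437+232=1106
a_9=5:  p_9=5·9053+3577=48842,  q_9=5·1106+437=5967
→ (48842, 5967).  Check: 48842²=2385540964, 67·5967²=2385540963, difference 1.
(48842+5967√67)^2 = 4771081927 + 582880428√67
(48842+5967√67)^3 = 466058366908226 + 56938091722785√67

48842 5967
4771081927 582880428
466058366908226 56938091722785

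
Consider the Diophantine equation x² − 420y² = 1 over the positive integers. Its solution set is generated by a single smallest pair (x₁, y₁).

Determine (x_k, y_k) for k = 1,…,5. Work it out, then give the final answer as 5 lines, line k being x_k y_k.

41 2
3361 164
275561 13446
22592641 1102408
1852321001 90384010

[20; 2,40] for √420; ℓ=2 ⇒ convergent index 1
k=0  a_k=20  p_k/q_k = 20/1
k=1  a_k=2  p_k/q_k = 41/2
fundamental: x₁=41, y₁=2  (since 1681 − 420·4 = 1)
n=2: (41,2)∘(41,2) = (41·41+420·2·2, 41·2+2·41) = (3361,164)
n=3: (3361,164)∘(41,2) = (41·3361+420·2·164, 41·164+2·3361) = (275561,13446)
n=4: (275561,13446)∘(41,2) = (41·275561+420·2·13446, 41·13446+2·275561) = (22592641,1102408)
n=5: (22592641,1102408)∘(41,2) = (41·22592641+420·2·1102408, 41·1102408+2·22592641) = (1852321001,90384010)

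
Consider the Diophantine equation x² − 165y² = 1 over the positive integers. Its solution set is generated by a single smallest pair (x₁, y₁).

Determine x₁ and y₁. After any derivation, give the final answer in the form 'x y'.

1079 84

√165 = [12; 1,5,2,5,1,24, …], period ℓ=6 (even) → k=5
i=0: a=12 ⇒ p=12, q=1
…
i=2: a=5 ⇒ p=77, q=6
i=3: a=2 ⇒ p=167, q=13
i=4: a=5 ⇒ p=912, q=71
i=5: a=1 ⇒ p=1079, q=84
(x₁, y₁) = (1079, 84);  1079² − 165·84² = 1 ✓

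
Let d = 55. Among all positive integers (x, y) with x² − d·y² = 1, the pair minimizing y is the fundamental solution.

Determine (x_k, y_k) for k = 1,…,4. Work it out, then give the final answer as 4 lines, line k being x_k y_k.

89 12
15841 2136
2819609 380196
501874561 67672752

d=55: √d = [7; 2,2,2,14] (ℓ=4, even), read p_3/q_3
a_0=7:  p_0=7·1+0=7,  q_0=7·0+1=1
…
a_2=2:  p_2=2·15+7=37,  q_2=2·2+1=5
a_3=2:  p_3=2·37+15=89,  q_3=2·5+2=12
→ (89, 12).  Check: 89²=7921, 55·12²=7920, difference 1.
(x_2, y_2) = (89·89 + 55·12·12, 89·12 + 12·89) = (15841, 2136)
(x_3, y_3) = (89·15841 + 55·12·2136, 89·2136 + 12·15841) = (2819609, 380196)
(x_4, y_4) = (89·2819609 + 55·12·380196, 89·380196 + 12·2819609) = (501874561, 67672752)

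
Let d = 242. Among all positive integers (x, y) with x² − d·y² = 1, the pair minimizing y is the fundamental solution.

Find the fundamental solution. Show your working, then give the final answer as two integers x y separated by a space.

d=242: √d = [15; 1,1,3,1,14,1,3,1,1,30] (ℓ=10, even), read p_9/q_9
step 0: (15, 1)  from 15·(1,0) + (0,1)
step 1: (16, 1)  from 1·(15,1) + (1,0)
…
step 4: (140, 9)  from 1·(109,7) + (31,2)
step 5: (2069, 133)  from 14·(140,9) + (109,7)
step 6: (2209, 142)  from 1·(2069,133) + (140,9)
step 7: (8696, 559)  from 3·(2209,142) + (2069,133)
step 8: (10905, 701)  from 1·(8696,559) + (2209,142)
step 9: (19601, 1260)  from 1·(10905,701) + (8696,559)
fundamental: x₁=19601, y₁=1260  (since 384199201 − 242·1587600 = 1)

19601 1260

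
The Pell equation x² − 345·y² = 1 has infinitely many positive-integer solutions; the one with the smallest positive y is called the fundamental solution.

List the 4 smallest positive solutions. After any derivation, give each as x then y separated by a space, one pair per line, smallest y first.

√345 = [18; 1,1,2,1,6,1,2,1,1,36, …], period ℓ=10 (even) → k=9
i=0: a=18 ⇒ p=18, q=1
i=1: a=1 ⇒ p=19, q=1
…
i=3: a=2 ⇒ p=93, q=5
…
i=6: a=1 ⇒ p=1003, q=54
i=7: a=2 ⇒ p=2879, q=155
i=8: a=1 ⇒ p=3882, q=209
i=9: a=1 ⇒ p=6761, q=364
→ (6761, 364).  Check: 6761²=45711121, 345·364²=45711120, difference 1.
k=2:  x_2 = 6761·6761+345·364·364 = 91422241,  y_2 = 6761·364+364·6761 = 4922008
k=3:  x_3 = 6761·91422241+345·364·4922008 = 1236211536041,  y_3 = 6761·4922008+364·91422241 = 66555391812
k=4:  x_4 = 6761·1236211536041+345·364·66555391812 = 16716052298924161,  y_4 = 6761·66555391812+364·1236211536041 = 899962003159856

6761 364
91422241 4922008
1236211536041 66555391812
16716052298924161 899962003159856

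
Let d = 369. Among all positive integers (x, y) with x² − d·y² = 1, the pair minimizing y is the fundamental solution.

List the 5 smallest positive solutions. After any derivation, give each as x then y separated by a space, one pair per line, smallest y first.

√369 → a₀=19, period (4,1,3,2,7,4,7,2,3,1,4,38); ℓ=12 even so k=11
step 0: (19, 1)  from 19·(1,0) + (0,1)
…
step 2: (96, 5)  from 1·(77,4) + (19,1)
step 3: (365, 19)  from 3·(96,5) + (77,4)
…
step 5: (6147, 320)  from 7·(826,43) + (365,19)
…
step 7: (184045, 9581)  from 7·(25414,1323) + (6147,320)
…
step 10: (1758061, 91521)  from 1·(1364557,71036) + (393504,20485)
step 11: (8396801, 437120)  from 4·(1758061,91521) + (1364557,71036)
→ (8396801, 437120).  Check: 8396801²=70506267033601, 369·437120²=70506267033600, difference 1.
(x_2, y_2) = (8396801·8396801 + 369·437120·437120, 8396801·437120 + 437120·8396801) = (141012534067201, 7340819306240)
(x_3, y_3) = (8396801·141012534067201 + 369·437120·7340819306240, 8396801·7340819306240 + 437120·141012534067201) = (2368108374136006451201, 123278797782910239360)
(x_4, y_4) = (8396801·2368108374136006451201 + 369·437120·123278797782910239360, 8396801·123278797782910239360 + 437120·2368108374136006451201) = (39769069528107045198367948801, 2070295065004669620717268480)
(x_5, y_5) = (8396801·39769069528107045198367948801 + 369·437120·2070295065004669620717268480, 8396801·2070295065004669620717268480 + 437120·39769069528107045198367948801) = (667865925565355162349028245713920001, 34767711344252426473018978470025600)

8396801 437120
141012534067201 7340819306240
2368108374136006451201 123278797782910239360
39769069528107045198367948801 2070295065004669620717268480
667865925565355162349028245713920001 34767711344252426473018978470025600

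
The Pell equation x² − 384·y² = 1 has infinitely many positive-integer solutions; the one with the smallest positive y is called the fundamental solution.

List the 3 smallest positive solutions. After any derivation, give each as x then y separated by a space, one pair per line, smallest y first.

√384 = [19; 1,1,2,9,2,1,1,38, …], period ℓ=8 (even) → k=7
a_0=19:  p_0=19·1+0=19,  q_0=19·0+1=1
a_1=1:  p_1=1·19+1=20,  q_1=1·1+0=1
a_2=1:  p_2=1·20+19=39,  q_2=1·1+1=2
…
a_5=2:  p_5=2·921+98=1940,  q_5=2·47+5=99
a_6=1:  p_6=1·1940+921=2861,  q_6=1·99+47=146
a_7=1:  p_7=1·2861+1940=4801,  q_7=1·146+99=245
fundamental: x₁=4801, y₁=245  (since 23049601 − 384·60025 = 1)
(x_2, y_2) = (4801·4801 + 384·245·245, 4801·245 + 245·4801) = (46099201, 2352490)
(x_3, y_3) = (4801·46099201 + 384·245·2352490, 4801·2352490 + 245·46099201) = (442644523201, 22588608735)

4801 245
46099201 2352490
442644523201 22588608735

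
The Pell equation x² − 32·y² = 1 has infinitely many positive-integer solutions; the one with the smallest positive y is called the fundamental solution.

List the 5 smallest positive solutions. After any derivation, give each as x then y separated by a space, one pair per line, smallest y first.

17 3
577 102
19601 3465
665857 117708
22619537 3998607

√32 = [5; 1,1,1,10, …], period ℓ=4 (even) → k=3
step 0: (5, 1)  from 5·(1,0) + (0,1)
…
step 2: (11, 2)  from 1·(6,1) + (5,1)
step 3: (17, 3)  from 1·(11,2) + (6,1)
(x₁, y₁) = (17, 3);  17² − 32·3² = 1 ✓
(17+3√32)^2 = 577 + 102√32
(17+3√32)^3 = 19601 + 3465√32
(17+3√32)^4 = 665857 + 117708√32
(17+3√32)^5 = 22619537 + 3998607√32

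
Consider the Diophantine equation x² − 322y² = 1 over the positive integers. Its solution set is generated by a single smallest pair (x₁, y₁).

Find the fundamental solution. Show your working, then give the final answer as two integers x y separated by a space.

√322 = [17; 1,16,1,34, …], period ℓ=4 (even) → k=3
i=0: a=17 ⇒ p=17, q=1
i=1: a=1 ⇒ p=18, q=1
i=2: a=16 ⇒ p=305, q=17
i=3: a=1 ⇒ p=323, q=18
(x₁, y₁) = (323, 18);  323² − 322·18² = 1 ✓

323 18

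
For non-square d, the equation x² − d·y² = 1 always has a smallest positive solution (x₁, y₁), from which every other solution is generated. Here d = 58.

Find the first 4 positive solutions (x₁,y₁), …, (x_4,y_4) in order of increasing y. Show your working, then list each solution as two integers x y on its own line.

d=58: √d = [7; 1,1,1,1,1,1,14] (ℓ=7, odd), read p_13/q_13
i=0: a=7 ⇒ p=7, q=1
i=1: a=1 ⇒ p=8, q=1
…
i=6: a=1 ⇒ p=99, q=13
…
i=8: a=1 ⇒ p=1546, q=203
…
i=10: a=1 ⇒ p=4539, q=596
i=11: a=1 ⇒ p=7532, q=989
i=12: a=1 ⇒ p=12071, q=1585
i=13: a=1 ⇒ p=19603, q=2574
fundamental: x₁=19603, y₁=2574  (since 384277609 − 58·6625476 = 1)
k=2:  x_2 = 19603·19603+58·2574·2574 = 768555217,  y_2 = 19603·2574+2574·19603 = 100916244
k=3:  x_3 = 19603·768555217+58·2574·100916244 = 30131975818099,  y_3 = 19603·100916244+2574·768555217 = 3956522259690
k=4:  x_4 = 19603·30131975818099+58·2574·3956522259690 = 1181354243155834177,  y_4 = 19603·3956522259690+2574·30131975818099 = 155119411612489896

19603 2574
768555217 100916244
30131975818099 3956522259690
1181354243155834177 155119411612489896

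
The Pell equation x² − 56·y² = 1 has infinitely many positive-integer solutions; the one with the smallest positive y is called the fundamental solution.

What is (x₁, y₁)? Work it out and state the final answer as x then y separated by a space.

15 2

√56 = [7; 2,14, …], period ℓ=2 (even) → k=1
i=0: a=7 ⇒ p=7, q=1
i=1: a=2 ⇒ p=15, q=2
fundamental: x₁=15, y₁=2  (since 225 − 56·4 = 1)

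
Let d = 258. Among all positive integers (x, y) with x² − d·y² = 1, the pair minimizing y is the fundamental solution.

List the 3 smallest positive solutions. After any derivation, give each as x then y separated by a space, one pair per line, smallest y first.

257 16
132097 8224
67897601 4227120

d=258: √d = [16; 16,32] (ℓ=2, even), read p_1/q_1
i=0: a=16 ⇒ p=16, q=1
i=1: a=16 ⇒ p=257, q=16
→ (257, 16).  Check: 257²=66049, 258·16²=66048, difference 1.
n=2: (257,16)∘(257,16) = (257·257+258·16·16, 257·16+16·257) = (132097,8224)
n=3: (132097,8224)∘(257,16) = (257·132097+258·16·8224, 257·8224+16·132097) = (67897601,4227120)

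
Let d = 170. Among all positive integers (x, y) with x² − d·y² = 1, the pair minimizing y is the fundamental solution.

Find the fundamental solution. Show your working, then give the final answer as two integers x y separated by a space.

339 26

[13; 26] for √170; ℓ=1 ⇒ convergent index 1
i=0: a=13 ⇒ p=13, q=1
i=1: a=26 ⇒ p=339, q=26
(x₁, y₁) = (339, 26);  339² − 170·26² = 1 ✓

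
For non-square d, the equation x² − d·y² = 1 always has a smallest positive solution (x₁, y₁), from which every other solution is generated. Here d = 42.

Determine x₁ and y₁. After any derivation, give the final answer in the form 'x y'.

13 2

[6; 2,12] for √42; ℓ=2 ⇒ convergent index 1
a_0=6:  p_0=6·1+0=6,  q_0=6·0+1=1
a_1=2:  p_1=2·6+1=13,  q_1=2·1+0=2
→ (13, 2).  Check: 13²=169, 42·2²=168, difference 1.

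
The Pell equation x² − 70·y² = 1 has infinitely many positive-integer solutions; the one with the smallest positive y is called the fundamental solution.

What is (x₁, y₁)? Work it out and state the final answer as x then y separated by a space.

251 30

d=70: √d = [8; 2,1,2,1,2,16] (ℓ=6, even), read p_5/q_5
a_0=8:  p_0=8·1+0=8,  q_0=8·0+1=1
a_1=2:  p_1=2·8+1=17,  q_1=2·1+0=2
…
a_4=1:  p_4=1·67+25=92,  q_4=1·8+3=11
a_5=2:  p_5=2·92+67=251,  q_5=2·11+8=30
(x₁, y₁) = (251, 30);  251² − 70·30² = 1 ✓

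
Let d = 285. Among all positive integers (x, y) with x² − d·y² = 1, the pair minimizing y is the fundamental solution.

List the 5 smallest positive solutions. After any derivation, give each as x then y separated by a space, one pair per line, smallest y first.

2431 144
11819521 700128
57466508671 3404022192
279402153338881 16550355197376
1358453212067130751 80467823565619920

√285 = [16; 1,7,2,7,1,32, …], period ℓ=6 (even) → k=5
k=0  a_k=16  p_k/q_k = 16/1
…
k=4  a_k=7  p_k/q_k = 2144/127
k=5  a_k=1  p_k/q_k = 2431/144
fundamental: x₁=2431, y₁=144  (since 5909761 − 285·20736 = 1)
(2431+144√285)^2 = 11819521 + 700128√285
(2431+144√285)^3 = 57466508671 + 3404022192√285
(2431+144√285)^4 = 279402153338881 + 16550355197376√285
(2431+144√285)^5 = 1358453212067130751 + 80467823565619920√285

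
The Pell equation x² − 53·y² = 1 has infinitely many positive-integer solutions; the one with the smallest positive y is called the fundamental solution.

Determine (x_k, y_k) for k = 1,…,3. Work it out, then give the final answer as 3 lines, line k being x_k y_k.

66249 9100
8777860001 1205731800
1163048894346249 159757052027300

√53 = [7; 3,1,1,3,14, …], period ℓ=5 (odd) → k=9
i=0: a=7 ⇒ p=7, q=1
i=1: a=3 ⇒ p=22, q=3
i=2: a=1 ⇒ p=29, q=4
…
i=6: a=3 ⇒ p=7979, q=1096
…
i=8: a=1 ⇒ p=18557, q=2549
i=9: a=3 ⇒ p=66249, q=9100
→ (66249, 9100).  Check: 66249²=4388930001, 53·9100²=4388930000, difference 1.
(x_2, y_2) = (66249·66249 + 53·9100·9100, 66249·9100 + 9100·66249) = (8777860001, 1205731800)
(x_3, y_3) = (66249·8777860001 + 53·9100·1205731800, 66249·1205731800 + 9100·8777860001) = (1163048894346249, 159757052027300)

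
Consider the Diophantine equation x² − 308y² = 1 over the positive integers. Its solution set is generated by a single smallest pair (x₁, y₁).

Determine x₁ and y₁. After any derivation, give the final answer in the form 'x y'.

351 20

√308 = [17; 1,1,4,1,1,34, …], period ℓ=6 (even) → k=5
a_0=17:  p_0=17·1+0=17,  q_0=17·0+1=1
a_1=1:  p_1=1·17+1=18,  q_1=1·1+0=1
…
a_4=1:  p_4=1·158+35=193,  q_4=1·9+2=11
a_5=1:  p_5=1·193+158=351,  q_5=1·11+9=20
(x₁, y₁) = (351, 20);  351² − 308·20² = 1 ✓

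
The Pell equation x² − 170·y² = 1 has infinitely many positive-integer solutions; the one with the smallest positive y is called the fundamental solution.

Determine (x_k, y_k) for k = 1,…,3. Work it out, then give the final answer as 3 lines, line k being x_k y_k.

d=170: √d = [13; 26] (ℓ=1, odd), read p_1/q_1
k=0  a_k=13  p_k/q_k = 13/1
k=1  a_k=26  p_k/q_k = 339/26
(x₁, y₁) = (339, 26);  339² − 170·26² = 1 ✓
(x_2, y_2) = (339·339 + 170·26·26, 339·26 + 26·339) = (229841, 17628)
(x_3, y_3) = (339·229841 + 170·26·17628, 339·17628 + 26·229841) = (155831859, 11951758)

339 26
229841 17628
155831859 11951758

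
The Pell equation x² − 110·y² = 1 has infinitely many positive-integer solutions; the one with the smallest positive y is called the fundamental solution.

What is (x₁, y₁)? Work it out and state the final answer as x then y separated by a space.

d=110: √d = [10; 2,20] (ℓ=2, even), read p_1/q_1
i=0: a=10 ⇒ p=10, q=1
i=1: a=2 ⇒ p=21, q=2
fundamental: x₁=21, y₁=2  (since 441 − 110·4 = 1)

21 2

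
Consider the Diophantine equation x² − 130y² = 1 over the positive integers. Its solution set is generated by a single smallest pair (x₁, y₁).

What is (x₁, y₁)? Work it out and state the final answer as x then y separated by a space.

√130 → a₀=11, period (2,2,22); ℓ=3 odd so k=5
step 0: (11, 1)  from 11·(1,0) + (0,1)
…
step 2: (57, 5)  from 2·(23,2) + (11,1)
step 3: (1277, 112)  from 22·(57,5) + (23,2)
step 4: (2611, 229)  from 2·(1277,112) + (57,5)
step 5: (6499, 570)  from 2·(2611,229) + (1277,112)
(x₁, y₁) = (6499, 570);  6499² − 130·570² = 1 ✓

6499 570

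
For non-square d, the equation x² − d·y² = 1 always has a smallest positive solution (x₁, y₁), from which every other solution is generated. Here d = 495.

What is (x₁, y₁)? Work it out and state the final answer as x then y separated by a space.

89 4

[22; 4,44] for √495; ℓ=2 ⇒ convergent index 1
step 0: (22, 1)  from 22·(1,0) + (0,1)
step 1: (89, 4)  from 4·(22,1) + (1,0)
→ (89, 4).  Check: 89²=7921, 495·4²=7920, difference 1.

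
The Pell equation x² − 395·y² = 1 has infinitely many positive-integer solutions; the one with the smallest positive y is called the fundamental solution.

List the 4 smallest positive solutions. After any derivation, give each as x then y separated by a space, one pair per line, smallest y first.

[19; 1,6,1,38] for √395; ℓ=4 ⇒ convergent index 3
i=0: a=19 ⇒ p=19, q=1
…
i=2: a=6 ⇒ p=139, q=7
i=3: a=1 ⇒ p=159, q=8
fundamental: x₁=159, y₁=8  (since 25281 − 395·64 = 1)
(159+8√395)^2 = 50561 + 2544√395
(159+8√395)^3 = 16078239 + 808984√395
(159+8√395)^4 = 5112829441 + 257254368√395

159 8
50561 2544
16078239 808984
5112829441 257254368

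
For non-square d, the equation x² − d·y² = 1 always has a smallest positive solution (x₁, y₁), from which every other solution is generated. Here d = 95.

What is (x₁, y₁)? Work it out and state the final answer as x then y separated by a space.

39 4

d=95: √d = [9; 1,2,1,18] (ℓ=4, even), read p_3/q_3
step 0: (9, 1)  from 9·(1,0) + (0,1)
…
step 2: (29, 3)  from 2·(10,1) + (9,1)
step 3: (39, 4)  from 1·(29,3) + (10,1)
fundamental: x₁=39, y₁=4  (since 1521 − 95·16 = 1)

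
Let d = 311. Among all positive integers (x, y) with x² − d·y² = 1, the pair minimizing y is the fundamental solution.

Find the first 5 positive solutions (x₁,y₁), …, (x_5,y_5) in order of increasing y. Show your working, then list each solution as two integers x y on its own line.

d=311: √d = [17; 1,1,1,2,1,…,1,1,34] (ℓ=16, even), read p_15/q_15
a_0=17:  p_0=17·1+0=17,  q_0=17·0+1=1
…
a_5=1:  p_5=1·141+53=194,  q_5=1·8+3=11
a_6=6:  p_6=6·194+141=1305,  q_6=6·11+8=74
a_7=3:  p_7=3·1305+194=4109,  q_7=3·74+11=233
…
a_9=3:  p_9=3·71158+4109=217583,  q_9=3·4035+233=12338
a_10=6:  p_10=6·217583+71158=1376656,  q_10=6·12338+4035=78063
a_11=1:  p_11=1·1376656+217583=1594239,  q_11=1·78063+12338=90401
a_12=2:  p_12=2·1594239+1376656=4565134,  q_12=2·90401+78063=258865
…
a_14=1:  p_14=1·6159373+4565134=10724507,  q_14=1·349266+258865=608131
a_15=1:  p_15=1·10724507+6159373=16883880,  q_15=1·608131+349266=957397
(x₁, y₁) = (16883880, 957397);  16883880² − 311·957397² = 1 ✓
(16883880+957397√311)^2 = 570130807708799 + 32329152120720√311
(16883880+957397√311)^3 = 19252040283316857636360 + 1091683049815963029803√311
(16883880+957397√311)^4 = 650098275797375082487964044801 + 36863691222253451430108430560√311
(16883880+957397√311)^5 = 21952362553539551163393489436611779400 + 1244804277907160115380508441163715797√311

16883880 957397
570130807708799 32329152120720
19252040283316857636360 1091683049815963029803
650098275797375082487964044801 36863691222253451430108430560
21952362553539551163393489436611779400 1244804277907160115380508441163715797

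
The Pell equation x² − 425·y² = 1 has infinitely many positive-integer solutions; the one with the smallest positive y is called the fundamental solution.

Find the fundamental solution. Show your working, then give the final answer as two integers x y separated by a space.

d=425: √d = [20; 1,1,1,1,1,1,40] (ℓ=7, odd), read p_13/q_13
i=0: a=20 ⇒ p=20, q=1
…
i=6: a=1 ⇒ p=268, q=13
…
i=9: a=1 ⇒ p=22038, q=1069
…
i=12: a=1 ⇒ p=88420, q=4289
i=13: a=1 ⇒ p=143649, q=6968
fundamental: x₁=143649, y₁=6968  (since 20635035201 − 425·48553024 = 1)

143649 6968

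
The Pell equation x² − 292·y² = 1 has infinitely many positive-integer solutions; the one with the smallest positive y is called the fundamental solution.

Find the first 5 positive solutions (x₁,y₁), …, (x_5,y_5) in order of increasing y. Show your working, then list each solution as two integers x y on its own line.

[17; 11,2,1,3,8,3,1,2,11,34] for √292; ℓ=10 ⇒ convergent index 9
i=0: a=17 ⇒ p=17, q=1
…
i=2: a=2 ⇒ p=393, q=23
i=3: a=1 ⇒ p=581, q=34
…
i=5: a=8 ⇒ p=17669, q=1034
i=6: a=3 ⇒ p=55143, q=3227
i=7: a=1 ⇒ p=72812, q=4261
i=8: a=2 ⇒ p=200767, q=11749
i=9: a=11 ⇒ p=2281249, q=133500
fundamental: x₁=2281249, y₁=133500  (since 5204097000001 − 292·17822250000 = 1)
(x_2, y_2) = (2281249·2281249 + 292·133500·133500, 2281249·133500 + 133500·2281249) = (10408194000001, 609093483000)
(x_3, y_3) = (2281249·10408194000001 + 292·133500·609093483000, 2281249·609093483000 + 133500·10408194000001) = (47487364308614281249, 2778987798000400500)
(x_4, y_4) = (2281249·47487364308614281249 + 292·133500·2778987798000400500, 2281249·2778987798000400500 + 133500·47487364308614281249) = (216661004683313632776000001, 12679126270400622186966000)
(x_5, y_5) = (2281249·216661004683313632776000001 + 292·133500·12679126270400622186966000, 2281249·12679126270400622186966000 + 133500·216661004683313632776000001) = (988515400545561595548925838281249, 57848488250447518938990000667500)

2281249 133500
10408194000001 609093483000
47487364308614281249 2778987798000400500
216661004683313632776000001 12679126270400622186966000
988515400545561595548925838281249 57848488250447518938990000667500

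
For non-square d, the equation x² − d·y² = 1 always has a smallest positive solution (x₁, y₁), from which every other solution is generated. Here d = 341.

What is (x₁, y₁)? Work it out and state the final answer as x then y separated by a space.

[18; 2,6,1,8,2,…,6,2,36] for √341; ℓ=14 ⇒ convergent index 13
step 0: (18, 1)  from 18·(1,0) + (0,1)
step 1: (37, 2)  from 2·(18,1) + (1,0)
step 2: (240, 13)  from 6·(37,2) + (18,1)
step 3: (277, 15)  from 1·(240,13) + (37,2)
step 4: (2456, 133)  from 8·(277,15) + (240,13)
…
step 8: (28124, 1523)  from 1·(20479,1109) + (7645,414)
step 9: (76727, 4155)  from 2·(28124,1523) + (20479,1109)
step 10: (641940, 34763)  from 8·(76727,4155) + (28124,1523)
…
step 12: (4953942, 268271)  from 6·(718667,38918) + (641940,34763)
step 13: (10626551, 575460)  from 2·(4953942,268271) + (718667,38918)
fundamental: x₁=10626551, y₁=575460  (since 112923586155601 − 341·331154211600 = 1)

10626551 575460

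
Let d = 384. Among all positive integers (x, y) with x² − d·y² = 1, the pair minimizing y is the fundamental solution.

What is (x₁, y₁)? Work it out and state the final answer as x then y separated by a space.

d=384: √d = [19; 1,1,2,9,2,1,1,38] (ℓ=8, even), read p_7/q_7
step 0: (19, 1)  from 19·(1,0) + (0,1)
step 1: (20, 1)  from 1·(19,1) + (1,0)
…
step 3: (98, 5)  from 2·(39,2) + (20,1)
…
step 6: (2861, 146)  from 1·(1940,99) + (921,47)
step 7: (4801, 245)  from 1·(2861,146) + (1940,99)
fundamental: x₁=4801, y₁=245  (since 23049601 − 384·60025 = 1)

4801 245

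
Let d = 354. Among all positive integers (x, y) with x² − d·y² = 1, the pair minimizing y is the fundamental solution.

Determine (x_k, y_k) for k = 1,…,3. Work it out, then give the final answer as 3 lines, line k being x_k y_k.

258065 13716
133195088449 7079239080
68745981000924305 3653807666346684

√354 → a₀=18, period (1,4,2,2,18,2,2,4,1,36); ℓ=10 even so k=9
a_0=18:  p_0=18·1+0=18,  q_0=18·0+1=1
…
a_2=4:  p_2=4·19+18=94,  q_2=4·1+1=5
a_3=2:  p_3=2·94+19=207,  q_3=2·5+1=11
a_4=2:  p_4=2·207+94=508,  q_4=2·11+5=27
…
a_7=2:  p_7=2·19210+9351=47771,  q_7=2·1021+497=2539
a_8=4:  p_8=4·47771+19210=210294,  q_8=4·2539+1021=11177
a_9=1:  p_9=1·210294+47771=258065,  q_9=1·11177+2539=13716
fundamental: x₁=258065, y₁=13716  (since 66597544225 − 354·188128656 = 1)
(x_2, y_2) = (258065·258065 + 354·13716·13716, 258065·13716 + 13716·258065) = (133195088449, 7079239080)
(x_3, y_3) = (258065·133195088449 + 354·13716·7079239080, 258065·7079239080 + 13716·133195088449) = (68745981000924305, 3653807666346684)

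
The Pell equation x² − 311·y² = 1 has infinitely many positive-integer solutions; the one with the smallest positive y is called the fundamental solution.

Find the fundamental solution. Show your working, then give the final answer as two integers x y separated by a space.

16883880 957397

[17; 1,1,1,2,1,…,1,1,34] for √311; ℓ=16 ⇒ convergent index 15
step 0: (17, 1)  from 17·(1,0) + (0,1)
step 1: (18, 1)  from 1·(17,1) + (1,0)
step 2: (35, 2)  from 1·(18,1) + (17,1)
step 3: (53, 3)  from 1·(35,2) + (18,1)
step 4: (141, 8)  from 2·(53,3) + (35,2)
…
step 7: (4109, 233)  from 3·(1305,74) + (194,11)
step 8: (71158, 4035)  from 17·(4109,233) + (1305,74)
step 9: (217583, 12338)  from 3·(71158,4035) + (4109,233)
step 10: (1376656, 78063)  from 6·(217583,12338) + (71158,4035)
…
step 12: (4565134, 258865)  from 2·(1594239,90401) + (1376656,78063)
…
step 14: (10724507, 608131)  from 1·(6159373,349266) + (4565134,258865)
step 15: (16883880, 957397)  from 1·(10724507,608131) + (6159373,349266)
→ (16883880, 957397).  Check: 16883880²=285065403854400, 311·957397²=285065403854399, difference 1.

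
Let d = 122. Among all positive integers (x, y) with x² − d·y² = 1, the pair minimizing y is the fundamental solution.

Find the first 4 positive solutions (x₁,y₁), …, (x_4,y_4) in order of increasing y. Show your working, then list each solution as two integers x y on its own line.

√122 → a₀=11, period (22); ℓ=1 odd so k=1
i=0: a=11 ⇒ p=11, q=1
i=1: a=22 ⇒ p=243, q=22
(x₁, y₁) = (243, 22);  243² − 122·22² = 1 ✓
(x_2, y_2) = (243·243 + 122·22·22, 243·22 + 22·243) = (118097, 10692)
(x_3, y_3) = (243·118097 + 122·22·10692, 243·10692 + 22·118097) = (57394899, 5196290)
(x_4, y_4) = (243·57394899 + 122·22·5196290, 243·5196290 + 22·57394899) = (27893802817, 2525386248)

243 22
118097 10692
57394899 5196290
27893802817 2525386248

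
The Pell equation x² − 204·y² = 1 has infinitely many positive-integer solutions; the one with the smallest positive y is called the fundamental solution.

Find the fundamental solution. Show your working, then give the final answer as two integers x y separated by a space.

√204 → a₀=14, period (3,1,1,6,1,1,3,28); ℓ=8 even so k=7
i=0: a=14 ⇒ p=14, q=1
…
i=2: a=1 ⇒ p=57, q=4
i=3: a=1 ⇒ p=100, q=7
…
i=6: a=1 ⇒ p=1414, q=99
i=7: a=3 ⇒ p=4999, q=350
fundamental: x₁=4999, y₁=350  (since 24990001 − 204·122500 = 1)

4999 350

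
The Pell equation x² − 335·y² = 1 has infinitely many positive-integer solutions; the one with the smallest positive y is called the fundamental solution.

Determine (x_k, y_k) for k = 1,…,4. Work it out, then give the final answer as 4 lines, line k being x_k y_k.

604 33
729631 39864
881393644 48155679
1064722792321 58172020368

√335 = [18; 3,3,3,36, …], period ℓ=4 (even) → k=3
k=0  a_k=18  p_k/q_k = 18/1
k=1  a_k=3  p_k/q_k = 55/3
k=2  a_k=3  p_k/q_k = 183/10
k=3  a_k=3  p_k/q_k = 604/33
(x₁, y₁) = (604, 33);  604² − 335·33² = 1 ✓
n=2: (604,33)∘(604,33) = (604·604+335·33·33, 604·33+33·604) = (729631,39864)
n=3: (729631,39864)∘(604,33) = (604·729631+335·33·39864, 604·39864+33·729631) = (881393644,48155679)
n=4: (881393644,48155679)∘(604,33) = (604·881393644+335·33·48155679, 604·48155679+33·881393644) = (1064722792321,58172020368)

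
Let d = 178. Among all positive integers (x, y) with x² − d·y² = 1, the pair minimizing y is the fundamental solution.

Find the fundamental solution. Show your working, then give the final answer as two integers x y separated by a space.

1601 120

[13; 2,1,12,1,2,26] for √178; ℓ=6 ⇒ convergent index 5
i=0: a=13 ⇒ p=13, q=1
i=1: a=2 ⇒ p=27, q=2
…
i=3: a=12 ⇒ p=507, q=38
i=4: a=1 ⇒ p=547, q=41
i=5: a=2 ⇒ p=1601, q=120
(x₁, y₁) = (1601, 120);  1601² − 178·120² = 1 ✓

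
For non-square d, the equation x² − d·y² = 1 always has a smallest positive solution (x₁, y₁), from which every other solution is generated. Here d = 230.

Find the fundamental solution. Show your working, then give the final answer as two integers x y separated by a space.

[15; 6,30] for √230; ℓ=2 ⇒ convergent index 1
k=0  a_k=15  p_k/q_k = 15/1
k=1  a_k=6  p_k/q_k = 91/6
fundamental: x₁=91, y₁=6  (since 8281 − 230·36 = 1)

91 6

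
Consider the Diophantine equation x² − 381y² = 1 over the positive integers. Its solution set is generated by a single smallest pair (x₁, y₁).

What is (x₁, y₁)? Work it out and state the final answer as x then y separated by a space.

√381 = [19; 1,1,12,1,1,38, …], period ℓ=6 (even) → k=5
i=0: a=19 ⇒ p=19, q=1
i=1: a=1 ⇒ p=20, q=1
i=2: a=1 ⇒ p=39, q=2
…
i=4: a=1 ⇒ p=527, q=27
i=5: a=1 ⇒ p=1015, q=52
fundamental: x₁=1015, y₁=52  (since 1030225 − 381·2704 = 1)

1015 52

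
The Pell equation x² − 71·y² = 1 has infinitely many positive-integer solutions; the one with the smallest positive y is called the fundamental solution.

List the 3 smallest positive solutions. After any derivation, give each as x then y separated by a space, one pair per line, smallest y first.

3480 413
24220799 2874480
168576757560 20006380387

d=71: √d = [8; 2,2,1,7,1,2,2,16] (ℓ=8, even), read p_7/q_7
i=0: a=8 ⇒ p=8, q=1
…
i=2: a=2 ⇒ p=42, q=5
…
i=5: a=1 ⇒ p=514, q=61
i=6: a=2 ⇒ p=1483, q=176
i=7: a=2 ⇒ p=3480, q=413
(x₁, y₁) = (3480, 413);  3480² − 71·413² = 1 ✓
(x_2, y_2) = (3480·3480 + 71·413·413, 3480·413 + 413·3480) = (24220799, 2874480)
(x_3, y_3) = (3480·24220799 + 71·413·2874480, 3480·2874480 + 413·24220799) = (168576757560, 20006380387)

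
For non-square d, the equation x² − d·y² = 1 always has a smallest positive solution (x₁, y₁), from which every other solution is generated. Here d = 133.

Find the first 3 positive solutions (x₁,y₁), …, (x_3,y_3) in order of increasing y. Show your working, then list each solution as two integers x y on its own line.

√133 → a₀=11, period (1,1,7,5,1,…,1,1,22); ℓ=16 even so k=15
i=0: a=11 ⇒ p=11, q=1
i=1: a=1 ⇒ p=12, q=1
…
i=7: a=1 ⇒ p=3010, q=261
…
i=9: a=1 ⇒ p=10979, q=952
i=10: a=1 ⇒ p=18948, q=1643
…
i=14: a=1 ⇒ p=1378591, q=119539
i=15: a=1 ⇒ p=2588599, q=224460
→ (2588599, 224460).  Check: 2588599²=6700844782801, 133·224460²=6700844782800, difference 1.
k=2:  x_2 = 2588599·2588599+133·224460·224460 = 13401689565601,  y_2 = 2588599·224460+224460·2588599 = 1162073863080
k=3:  x_3 = 2588599·13401689565601+133·224460·1162073863080 = 69383200415647777399,  y_3 = 2588599·1162073863080+224460·13401689565601 = 6016286479789825380

2588599 224460
13401689565601 1162073863080
69383200415647777399 6016286479789825380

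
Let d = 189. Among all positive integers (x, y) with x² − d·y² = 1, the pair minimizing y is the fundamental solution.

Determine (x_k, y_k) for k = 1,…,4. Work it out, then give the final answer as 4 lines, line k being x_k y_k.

d=189: √d = [13; 1,2,1,26] (ℓ=4, even), read p_3/q_3
a_0=13:  p_0=13·1+0=13,  q_0=13·0+1=1
a_1=1:  p_1=1·13+1=14,  q_1=1·1+0=1
a_2=2:  p_2=2·14+13=41,  q_2=2·1+1=3
a_3=1:  p_3=1·41+14=55,  q_3=1·3+1=4
→ (55, 4).  Check: 55²=3025, 189·4²=3024, difference 1.
k=2:  x_2 = 55·55+189·4·4 = 6049,  y_2 = 55·4+4·55 = 440
k=3:  x_3 = 55·6049+189·4·440 = 665335,  y_3 = 55·440+4·6049 = 48396
k=4:  x_4 = 55·665335+189·4·48396 = 73180801,  y_4 = 55·48396+4·665335 = 5323120

55 4
6049 440
665335 48396
73180801 5323120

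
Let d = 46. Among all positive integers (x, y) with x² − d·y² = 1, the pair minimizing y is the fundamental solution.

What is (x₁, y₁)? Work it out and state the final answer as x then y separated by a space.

24335 3588

d=46: √d = [6; 1,3,1,1,2,6,2,1,1,3,1,12] (ℓ=12, even), read p_11/q_11
i=0: a=6 ⇒ p=6, q=1
…
i=2: a=3 ⇒ p=27, q=4
i=3: a=1 ⇒ p=34, q=5
i=4: a=1 ⇒ p=61, q=9
i=5: a=2 ⇒ p=156, q=23
i=6: a=6 ⇒ p=997, q=147
i=7: a=2 ⇒ p=2150, q=317
…
i=10: a=3 ⇒ p=19038, q=2807
i=11: a=1 ⇒ p=24335, q=3588
(x₁, y₁) = (24335, 3588);  24335² − 46·3588² = 1 ✓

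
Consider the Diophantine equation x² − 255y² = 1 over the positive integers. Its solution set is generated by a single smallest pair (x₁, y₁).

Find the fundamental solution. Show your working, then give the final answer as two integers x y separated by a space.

√255 = [15; 1,30, …], period ℓ=2 (even) → k=1
a_0=15:  p_0=15·1+0=15,  q_0=15·0+1=1
a_1=1:  p_1=1·15+1=16,  q_1=1·1+0=1
→ (16, 1).  Check: 16²=256, 255·1²=255, difference 1.

16 1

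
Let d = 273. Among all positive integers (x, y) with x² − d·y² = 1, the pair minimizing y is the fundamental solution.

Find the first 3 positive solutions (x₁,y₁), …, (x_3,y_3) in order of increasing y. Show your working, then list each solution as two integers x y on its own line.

√273 → a₀=16, period (1,1,10,1,1,32); ℓ=6 even so k=5
a_0=16:  p_0=16·1+0=16,  q_0=16·0+1=1
…
a_4=1:  p_4=1·347+33=380,  q_4=1·21+2=23
a_5=1:  p_5=1·380+347=727,  q_5=1·23+21=44
(x₁, y₁) = (727, 44);  727² − 273·44² = 1 ✓
k=2:  x_2 = 727·727+273·44·44 = 1057057,  y_2 = 727·44+44·727 = 63976
k=3:  x_3 = 727·1057057+273·44·63976 = 1536960151,  y_3 = 727·63976+44·1057057 = 93021060

727 44
1057057 63976
1536960151 93021060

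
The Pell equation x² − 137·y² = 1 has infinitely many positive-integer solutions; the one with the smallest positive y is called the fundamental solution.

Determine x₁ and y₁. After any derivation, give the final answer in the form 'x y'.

√137 = [11; 1,2,2,1,1,2,2,1,22, …], period ℓ=9 (odd) → k=17
a_0=11:  p_0=11·1+0=11,  q_0=11·0+1=1
a_1=1:  p_1=1·11+1=12,  q_1=1·1+0=1
a_2=2:  p_2=2·12+11=35,  q_2=2·1+1=3
a_3=2:  p_3=2·35+12=82,  q_3=2·3+1=7
a_4=1:  p_4=1·82+35=117,  q_4=1·7+3=10
…
a_7=2:  p_7=2·515+199=1229,  q_7=2·44+17=105
a_8=1:  p_8=1·1229+515=1744,  q_8=1·105+44=149
a_9=22:  p_9=22·1744+1229=39597,  q_9=22·149+105=3383
a_10=1:  p_10=1·39597+1744=41341,  q_10=1·3383+149=3532
…
a_12=2:  p_12=2·122279+41341=285899,  q_12=2·10447+3532=24426
…
a_14=1:  p_14=1·408178+285899=694077,  q_14=1·34873+24426=59299
…
a_16=2:  p_16=2·1796332+694077=4286741,  q_16=2·153471+59299=366241
a_17=1:  p_17=1·4286741+1796332=6083073,  q_17=1·366241+153471=519712
fundamental: x₁=6083073, y₁=519712  (since 37003777123329 − 137·270100562944 = 1)

6083073 519712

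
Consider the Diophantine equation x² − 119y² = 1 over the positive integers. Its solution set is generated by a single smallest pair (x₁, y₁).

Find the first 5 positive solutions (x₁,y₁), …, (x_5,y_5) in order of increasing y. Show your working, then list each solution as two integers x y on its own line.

√119 = [10; 1,9,1,20, …], period ℓ=4 (even) → k=3
step 0: (10, 1)  from 10·(1,0) + (0,1)
…
step 2: (109, 10)  from 9·(11,1) + (10,1)
step 3: (120, 11)  from 1·(109,10) + (11,1)
(x₁, y₁) = (120, 11);  120² − 119·11² = 1 ✓
k=2:  x_2 = 120·120+119·11·11 = 28799,  y_2 = 120·11+11·120 = 2640
k=3:  x_3 = 120·28799+119·11·2640 = 6911640,  y_3 = 120·2640+11·28799 = 633589
k=4:  x_4 = 120·6911640+119·11·633589 = 1658764801,  y_4 = 120·633589+11·6911640 = 152058720
k=5:  x_5 = 120·1658764801+119·11·152058720 = 398096640600,  y_5 = 120·152058720+11·1658764801 = 36493459211

120 11
28799 2640
6911640 633589
1658764801 152058720
398096640600 36493459211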